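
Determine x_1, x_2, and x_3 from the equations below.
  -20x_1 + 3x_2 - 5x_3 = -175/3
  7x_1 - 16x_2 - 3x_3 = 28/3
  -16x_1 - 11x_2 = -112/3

Row-reduce the augmented matrix:
R1 ← R1 / (-20).
R2 ← R2 − 7·R1.
R3 ← R3 + 16·R1.
R2 ← R2 / (-299/20).
R1 ← R1 + 3/20·R2.
R3 ← R3 + 67/5·R2.
R3 ← R3 / (2469/299).
R1 ← R1 − 89/299·R3.
R2 ← R2 − 95/299·R3.
Reading off the reduced rows gives x_1 = 7/3, x_2 = 0, x_3 = 7/3.

x_1 = 7/3, x_2 = 0, x_3 = 7/3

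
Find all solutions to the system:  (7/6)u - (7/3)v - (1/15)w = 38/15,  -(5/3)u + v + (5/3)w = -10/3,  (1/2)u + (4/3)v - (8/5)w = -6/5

Row-reduce:
R1 ← R1 / (7/6).
R2 ← R2 + 5/3·R1.
R3 ← R3 − 1/2·R1.
R2 ← R2 / (-7/3).
R1 ← R1 + 2·R2.
R3 ← R3 − 7/3·R2.
Row 3 reduces to 0 = -2, a contradiction. The system is inconsistent.

no solution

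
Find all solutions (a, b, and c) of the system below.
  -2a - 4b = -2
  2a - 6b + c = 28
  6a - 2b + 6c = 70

Row-reduce the augmented matrix:
R1 ← R1 / (-2).
R2 ← R2 − 2·R1.
R3 ← R3 − 6·R1.
R2 ← R2 / (-10).
R1 ← R1 − 2·R2.
R3 ← R3 + 14·R2.
R3 ← R3 / (23/5).
R1 ← R1 − 1/5·R3.
R2 ← R2 + 1/10·R3.
Reading off the reduced rows gives a = 5, b = -2, c = 6.

a = 5, b = -2, c = 6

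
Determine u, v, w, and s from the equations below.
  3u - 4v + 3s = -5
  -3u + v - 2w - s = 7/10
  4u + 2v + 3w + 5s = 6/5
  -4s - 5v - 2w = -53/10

u = -1, v = 1/2, w = 7/5, s = 0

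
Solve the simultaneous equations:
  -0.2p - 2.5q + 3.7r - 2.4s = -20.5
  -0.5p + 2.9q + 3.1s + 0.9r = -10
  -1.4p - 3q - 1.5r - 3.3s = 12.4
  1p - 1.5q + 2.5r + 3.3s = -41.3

p = 1, q = 5, r = -6, s = -6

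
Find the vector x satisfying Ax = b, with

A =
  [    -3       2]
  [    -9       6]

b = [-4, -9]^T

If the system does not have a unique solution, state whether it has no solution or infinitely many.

no solution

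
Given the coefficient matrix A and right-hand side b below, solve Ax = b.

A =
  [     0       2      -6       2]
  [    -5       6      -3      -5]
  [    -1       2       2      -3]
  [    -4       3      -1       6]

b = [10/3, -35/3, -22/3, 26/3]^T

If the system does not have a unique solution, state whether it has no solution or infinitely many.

Row-reduce the augmented matrix:
Swap R1 and R2.
R1 ← R1 / (-5).
R3 ← R3 + 1·R1.
R4 ← R4 + 4·R1.
R2 ← R2 / (2).
R1 ← R1 + 6/5·R2.
R3 ← R3 − 4/5·R2.
R4 ← R4 + 9/5·R2.
R3 ← R3 / (5).
R1 ← R1 + 3·R3.
R2 ← R2 + 3·R3.
R4 ← R4 + 4·R3.
R4 ← R4 / (239/25).
R1 ← R1 − 13/25·R4.
R2 ← R2 + 17/25·R4.
R3 ← R3 + 14/25·R4.
Reading off the reduced rows gives x_1 = -1/3, x_2 = -1, x_3 = -1/3, x_4 = 5/3.

x_1 = -1/3, x_2 = -1, x_3 = -1/3, x_4 = 5/3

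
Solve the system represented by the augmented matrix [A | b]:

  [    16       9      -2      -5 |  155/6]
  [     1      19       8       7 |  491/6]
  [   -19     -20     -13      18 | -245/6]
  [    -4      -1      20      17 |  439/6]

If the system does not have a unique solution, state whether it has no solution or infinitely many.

x_1 = 4/3, x_2 = 5/2, x_3 = 3/2, x_4 = 3

Row-reduce the augmented matrix:
R1 ← R1 / (16).
R2 ← R2 − 1·R1.
R3 ← R3 + 19·R1.
R4 ← R4 + 4·R1.
R2 ← R2 / (295/16).
R1 ← R1 − 9/16·R2.
R3 ← R3 + 149/16·R2.
R4 ← R4 − 5/4·R2.
R3 ← R3 / (-665/59).
R1 ← R1 + 22/59·R3.
R2 ← R2 − 26/59·R3.
R4 ← R4 − 1118/59·R3.
R4 ← R4 / (19828/475).
R1 ← R1 + 502/475·R4.
R2 ← R2 − 481/475·R4.
R3 ← R3 + 664/475·R4.
Reading off the reduced rows gives x_1 = 4/3, x_2 = 5/2, x_3 = 3/2, x_4 = 3.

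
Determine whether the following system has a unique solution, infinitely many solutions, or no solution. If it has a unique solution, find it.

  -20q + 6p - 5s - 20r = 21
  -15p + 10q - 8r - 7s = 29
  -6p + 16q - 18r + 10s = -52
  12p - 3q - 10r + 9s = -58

Row-reduce the augmented matrix:
R1 ← R1 / (6).
R2 ← R2 + 15·R1.
R3 ← R3 + 6·R1.
R4 ← R4 − 12·R1.
R2 ← R2 / (-40).
R1 ← R1 + 10/3·R2.
R3 ← R3 + 4·R2.
R4 ← R4 − 37·R2.
R3 ← R3 / (-161/5).
R1 ← R1 − 3/2·R3.
R2 ← R2 − 29/20·R3.
R4 ← R4 + 473/20·R3.
R4 ← R4 / (-5335/1288).
R1 ← R1 − 2155/1932·R4.
R2 ← R2 − 1031/1288·R4.
R3 ← R3 + 139/644·R4.
Reading off the reduced rows gives p = -4, q = -3, r = 1, s = -1.

p = -4, q = -3, r = 1, s = -1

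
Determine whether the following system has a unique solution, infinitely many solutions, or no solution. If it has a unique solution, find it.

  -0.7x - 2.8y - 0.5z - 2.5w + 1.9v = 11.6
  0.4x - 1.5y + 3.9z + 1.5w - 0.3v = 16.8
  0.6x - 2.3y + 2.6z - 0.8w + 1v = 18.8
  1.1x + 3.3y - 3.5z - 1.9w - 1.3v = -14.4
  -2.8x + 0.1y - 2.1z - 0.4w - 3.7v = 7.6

Row-reduce the augmented matrix:
R1 ← R1 / (-7/10).
R2 ← R2 − 2/5·R1.
R3 ← R3 − 3/5·R1.
R4 ← R4 − 11/10·R1.
R5 ← R5 + 14/5·R1.
R2 ← R2 / (-31/10).
R1 ← R1 − 4·R2.
R3 ← R3 + 47/10·R2.
R4 ← R4 + 11/10·R2.
R5 ← R5 − 113/10·R2.
R3 ← R3 / (-7179/2170).
R1 ← R1 − 1167/217·R3.
R2 ← R2 + 253/217·R3.
R4 ← R4 + 12083/2170·R3.
R5 ← R5 − 14186/1085·R3.
R4 ← R4 / (-8597/11965).
R1 ← R1 + 3102/2393·R4.
R2 ← R2 − 2518/2393·R4.
R3 ← R3 − 2207/2393·R4.
R5 ← R5 + 52599/23930·R4.
R5 ← R5 / (87983/257910).
R1 ← R1 − 21168/8597·R5.
R2 ← R2 + 19278/8597·R5.
R3 ← R3 + 44716/25791·R5.
R4 ← R4 − 36335/25791·R5.
Reading off the reduced rows gives x = 0, y = -4, z = 4, w = -4, v = -4.

x = 0, y = -4, z = 4, w = -4, v = -4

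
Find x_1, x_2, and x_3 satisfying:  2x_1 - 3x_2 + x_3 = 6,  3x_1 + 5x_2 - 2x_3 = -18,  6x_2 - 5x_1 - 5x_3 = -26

x_1 = -1, x_2 = -1, x_3 = 5

Row-reduce the augmented matrix:
R1 ← R1 / (2).
R2 ← R2 − 3·R1.
R3 ← R3 + 5·R1.
R2 ← R2 / (19/2).
R1 ← R1 + 3/2·R2.
R3 ← R3 + 3/2·R2.
R3 ← R3 / (-58/19).
R1 ← R1 + 1/19·R3.
R2 ← R2 + 7/19·R3.
Reading off the reduced rows gives x_1 = -1, x_2 = -1, x_3 = 5.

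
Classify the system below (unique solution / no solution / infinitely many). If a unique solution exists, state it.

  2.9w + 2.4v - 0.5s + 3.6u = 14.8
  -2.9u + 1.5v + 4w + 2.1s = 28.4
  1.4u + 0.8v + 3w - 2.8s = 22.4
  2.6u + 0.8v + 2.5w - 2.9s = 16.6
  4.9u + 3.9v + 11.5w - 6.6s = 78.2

u = -3, v = 4, w = 5, s = -3

Row-reduce the augmented matrix:
R1 ← R1 / (18/5).
R2 ← R2 + 29/10·R1.
R3 ← R3 − 7/5·R1.
R4 ← R4 − 13/5·R1.
R5 ← R5 − 49/10·R1.
R2 ← R2 / (103/30).
R1 ← R1 − 2/3·R2.
R3 ← R3 + 2/15·R2.
R4 ← R4 + 14/15·R2.
R5 ← R5 − 19/30·R2.
R3 ← R3 / (13091/6180).
R1 ← R1 + 175/412·R3.
R2 ← R2 − 2281/1236·R3.
R4 ← R4 − 13151/6180·R3.
R5 ← R5 − 13151/2060·R3.
R4 ← R4 / (31011/65455).
R1 ← R1 + 12799/13091·R4.
R2 ← R2 − 35436/13091·R4.
R3 ← R3 + 15695/13091·R4.
R5 ← R5 − 93033/65455·R4.
R5 reduces to 0 = 0, so the extra equation is consistent.
Reading off the reduced rows gives u = -3, v = 4, w = 5, s = -3.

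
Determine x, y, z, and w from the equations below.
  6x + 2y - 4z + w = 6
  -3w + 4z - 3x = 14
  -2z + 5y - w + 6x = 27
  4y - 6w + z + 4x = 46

Row-reduce the augmented matrix:
R1 ← R1 / (6).
R2 ← R2 + 3·R1.
R3 ← R3 − 6·R1.
R4 ← R4 − 4·R1.
R1 ← R1 − 1/3·R2.
R3 ← R3 − 3·R2.
R4 ← R4 − 8/3·R2.
R3 ← R3 / (-4).
R1 ← R1 + 4/3·R3.
R2 ← R2 − 2·R3.
R4 ← R4 + 5/3·R3.
R4 ← R4 / (-55/24).
R1 ← R1 + 5/6·R4.
R2 ← R2 − 1/4·R4.
R3 ← R3 + 11/8·R4.
Reading off the reduced rows gives x = 2, y = 3, z = 2, w = -4.

x = 2, y = 3, z = 2, w = -4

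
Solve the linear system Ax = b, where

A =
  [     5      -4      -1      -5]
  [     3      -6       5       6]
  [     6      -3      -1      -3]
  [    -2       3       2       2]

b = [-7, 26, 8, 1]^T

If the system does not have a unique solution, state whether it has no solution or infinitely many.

x_1 = 4, x_2 = 1, x_3 = -2, x_4 = 5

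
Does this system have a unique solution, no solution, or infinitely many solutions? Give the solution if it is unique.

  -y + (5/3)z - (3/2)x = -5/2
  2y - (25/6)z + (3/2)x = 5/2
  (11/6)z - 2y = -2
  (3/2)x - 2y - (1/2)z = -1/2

no solution

Row-reduce:
R1 ← R1 / (-3/2).
R2 ← R2 − 3/2·R1.
R4 ← R4 − 3/2·R1.
R1 ← R1 − 2/3·R2.
R3 ← R3 + 2·R2.
R4 ← R4 + 3·R2.
R3 ← R3 / (-19/6).
R1 ← R1 − 5/9·R3.
R2 ← R2 + 5/2·R3.
R4 ← R4 + 19/3·R3.
Row 4 reduces to 0 = 1, a contradiction. The system is inconsistent.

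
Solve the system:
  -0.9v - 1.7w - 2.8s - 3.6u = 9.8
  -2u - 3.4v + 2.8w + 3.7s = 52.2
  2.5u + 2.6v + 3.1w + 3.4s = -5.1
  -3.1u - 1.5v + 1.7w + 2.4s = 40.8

Row-reduce the augmented matrix:
R1 ← R1 / (-18/5).
R2 ← R2 + 2·R1.
R3 ← R3 − 5/2·R1.
R4 ← R4 + 31/10·R1.
R2 ← R2 / (-29/10).
R1 ← R1 − 1/4·R2.
R3 ← R3 − 79/40·R2.
R4 ← R4 + 29/40·R2.
R3 ← R3 / (7777/1740).
R1 ← R1 − 415/522·R3.
R2 ← R2 + 337/261·R3.
R4 ← R4 − 401/180·R3.
R4 ← R4 / (21947/22220).
R1 ← R1 − 745/2222·R4.
R2 ← R2 + 795/2222·R4.
R3 ← R3 − 2503/2222·R4.
Reading off the reduced rows gives u = -6, v = -5, w = 3, s = 4.

u = -6, v = -5, w = 3, s = 4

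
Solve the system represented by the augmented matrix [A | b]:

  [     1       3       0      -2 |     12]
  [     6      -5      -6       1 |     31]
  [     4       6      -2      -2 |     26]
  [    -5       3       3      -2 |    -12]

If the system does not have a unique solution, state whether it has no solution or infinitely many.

Row-reduce the augmented matrix:
R2 ← R2 − 6·R1.
R3 ← R3 − 4·R1.
R4 ← R4 + 5·R1.
R2 ← R2 / (-23).
R1 ← R1 − 3·R2.
R3 ← R3 + 6·R2.
R4 ← R4 − 18·R2.
R3 ← R3 / (-10/23).
R1 ← R1 + 18/23·R3.
R2 ← R2 − 6/23·R3.
R4 ← R4 + 39/23·R3.
R4 ← R4 / (-12).
R1 ← R1 + 5·R4.
R2 ← R2 − 1·R4.
R3 ← R3 + 6·R4.
Reading off the reduced rows gives x_1 = 2, x_2 = 0, x_3 = -4, x_4 = -5.

x_1 = 2, x_2 = 0, x_3 = -4, x_4 = -5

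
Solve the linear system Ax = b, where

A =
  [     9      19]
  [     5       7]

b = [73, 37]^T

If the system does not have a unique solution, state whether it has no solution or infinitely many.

x_1 = 6, x_2 = 1

Row-reduce the augmented matrix:
R1 ← R1 / (9).
R2 ← R2 − 5·R1.
R2 ← R2 / (-32/9).
R1 ← R1 − 19/9·R2.
Reading off the reduced rows gives x_1 = 6, x_2 = 1.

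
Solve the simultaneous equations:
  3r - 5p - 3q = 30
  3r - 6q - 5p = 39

Row-reduce:
R1 ← R1 / (-5).
R2 ← R2 + 5·R1.
R2 ← R2 / (-3).
R1 ← R1 − 3/5·R2.
Rank is 2 with 3 unknowns, leaving r free.

infinitely many solutions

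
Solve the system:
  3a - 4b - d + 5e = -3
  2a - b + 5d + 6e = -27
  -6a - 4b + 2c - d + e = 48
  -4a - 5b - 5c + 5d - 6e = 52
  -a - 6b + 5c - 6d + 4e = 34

Row-reduce the augmented matrix:
R1 ← R1 / (3).
R2 ← R2 − 2·R1.
R3 ← R3 + 6·R1.
R4 ← R4 + 4·R1.
R5 ← R5 + 1·R1.
R2 ← R2 / (5/3).
R1 ← R1 + 4/3·R2.
R3 ← R3 + 12·R2.
R4 ← R4 + 31/3·R2.
R5 ← R5 + 22/3·R2.
R3 ← R3 / (2).
R4 ← R4 + 5·R3.
R5 ← R5 − 5·R3.
R4 ← R4 / (1333/10).
R1 ← R1 − 21/5·R4.
R2 ← R2 − 17/5·R4.
R3 ← R3 − 189/10·R4.
R5 ← R5 + 759/10·R4.
R5 ← R5 / (-7088/1333).
R1 ← R1 − 1172/1333·R5.
R2 ← R2 + 1019/1333·R5.
R3 ← R3 − 2608/1333·R5.
R4 ← R4 − 927/1333·R5.
Reading off the reduced rows gives a = -5, b = -5, c = -1, d = -2, e = -2.

a = -5, b = -5, c = -1, d = -2, e = -2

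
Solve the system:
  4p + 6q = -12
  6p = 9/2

p = 3/4, q = -5/2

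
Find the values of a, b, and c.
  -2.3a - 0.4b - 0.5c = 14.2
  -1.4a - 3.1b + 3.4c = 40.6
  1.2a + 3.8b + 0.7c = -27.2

a = -6, b = -6, c = 4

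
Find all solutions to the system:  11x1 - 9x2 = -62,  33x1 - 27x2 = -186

Row-reduce:
R1 ← R1 / (11).
R2 ← R2 − 33·R1.
Rank is 1 with 2 unknowns, leaving x2 free.

infinitely many solutions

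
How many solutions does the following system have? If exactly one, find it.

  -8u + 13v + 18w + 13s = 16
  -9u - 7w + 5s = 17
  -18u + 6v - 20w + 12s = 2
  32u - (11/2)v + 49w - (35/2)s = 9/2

no solution

Row-reduce:
R1 ← R1 / (-8).
R2 ← R2 + 9·R1.
R3 ← R3 + 18·R1.
R4 ← R4 − 32·R1.
R2 ← R2 / (-117/8).
R1 ← R1 + 13/8·R2.
R3 ← R3 + 93/4·R2.
R4 ← R4 − 93/2·R2.
R3 ← R3 / (-670/39).
R1 ← R1 − 7/9·R3.
R2 ← R2 − 218/117·R3.
R4 ← R4 − 1340/39·R3.
Row 4 reduces to 0 = 1/2, a contradiction. The system is inconsistent.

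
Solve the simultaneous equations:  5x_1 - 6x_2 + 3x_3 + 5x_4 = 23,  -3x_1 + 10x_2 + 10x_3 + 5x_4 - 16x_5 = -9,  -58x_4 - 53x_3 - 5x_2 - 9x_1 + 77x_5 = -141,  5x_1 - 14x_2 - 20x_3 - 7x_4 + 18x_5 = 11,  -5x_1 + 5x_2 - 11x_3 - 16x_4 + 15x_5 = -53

infinitely many solutions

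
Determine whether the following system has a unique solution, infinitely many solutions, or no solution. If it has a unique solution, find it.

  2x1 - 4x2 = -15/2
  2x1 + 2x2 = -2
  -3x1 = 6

Row-reduce:
R1 ← R1 / (2).
R2 ← R2 − 2·R1.
R3 ← R3 + 3·R1.
R2 ← R2 / (6).
R1 ← R1 + 2·R2.
R3 ← R3 + 6·R2.
Row 3 reduces to 0 = 1/4, a contradiction. The system is inconsistent.

no solution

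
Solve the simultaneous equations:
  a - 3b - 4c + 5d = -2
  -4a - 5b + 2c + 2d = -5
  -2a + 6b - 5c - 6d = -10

infinitely many solutions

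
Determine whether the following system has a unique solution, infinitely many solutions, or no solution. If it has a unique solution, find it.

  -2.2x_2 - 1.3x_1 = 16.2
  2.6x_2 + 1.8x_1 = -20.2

x_1 = -4, x_2 = -5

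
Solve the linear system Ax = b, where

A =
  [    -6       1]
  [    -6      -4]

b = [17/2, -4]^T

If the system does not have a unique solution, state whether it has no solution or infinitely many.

x_1 = -1, x_2 = 5/2

From equation 1: x_2 = 17/2 + 6·x_1.
Substitute into equation 2 and solve: x_1 = -1.
Then x_2 = 5/2.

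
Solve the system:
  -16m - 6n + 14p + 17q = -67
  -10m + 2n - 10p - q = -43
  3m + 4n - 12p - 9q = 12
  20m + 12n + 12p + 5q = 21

Row-reduce:
R1 ← R1 / (-16).
R2 ← R2 + 10·R1.
R3 ← R3 − 3·R1.
R4 ← R4 − 20·R1.
R2 ← R2 / (23/4).
R1 ← R1 − 3/8·R2.
R3 ← R3 − 23/8·R2.
R4 ← R4 − 9/2·R2.
Swap R3 and R4.
R3 ← R3 / (1016/23).
R1 ← R1 − 8/23·R3.
R2 ← R2 + 75/23·R3.
Rank is 3 with 4 unknowns, leaving q free.

infinitely many solutions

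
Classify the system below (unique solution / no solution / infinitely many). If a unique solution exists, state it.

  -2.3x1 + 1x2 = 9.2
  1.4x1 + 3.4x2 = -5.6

Row-reduce the augmented matrix:
R1 ← R1 / (-23/10).
R2 ← R2 − 7/5·R1.
R2 ← R2 / (461/115).
R1 ← R1 + 10/23·R2.
Reading off the reduced rows gives x1 = -4, x2 = 0.

x1 = -4, x2 = 0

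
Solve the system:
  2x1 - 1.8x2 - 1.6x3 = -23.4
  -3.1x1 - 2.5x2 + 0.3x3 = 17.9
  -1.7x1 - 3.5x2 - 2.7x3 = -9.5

Row-reduce the augmented matrix:
R1 ← R1 / (2).
R2 ← R2 + 31/10·R1.
R3 ← R3 + 17/10·R1.
R2 ← R2 / (-529/100).
R1 ← R1 + 9/10·R2.
R3 ← R3 + 503/100·R2.
R3 ← R3 / (-5256/2645).
R1 ← R1 + 227/529·R3.
R2 ← R2 − 218/529·R3.
Reading off the reduced rows gives x1 = -6, x2 = 1, x3 = 6.

x1 = -6, x2 = 1, x3 = 6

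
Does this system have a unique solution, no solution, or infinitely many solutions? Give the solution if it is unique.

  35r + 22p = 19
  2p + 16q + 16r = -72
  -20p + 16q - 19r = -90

no solution

Row-reduce:
R1 ← R1 / (22).
R2 ← R2 − 2·R1.
R3 ← R3 + 20·R1.
R2 ← R2 / (16).
R3 ← R3 − 16·R2.
Row 3 reduces to 0 = 1, a contradiction. The system is inconsistent.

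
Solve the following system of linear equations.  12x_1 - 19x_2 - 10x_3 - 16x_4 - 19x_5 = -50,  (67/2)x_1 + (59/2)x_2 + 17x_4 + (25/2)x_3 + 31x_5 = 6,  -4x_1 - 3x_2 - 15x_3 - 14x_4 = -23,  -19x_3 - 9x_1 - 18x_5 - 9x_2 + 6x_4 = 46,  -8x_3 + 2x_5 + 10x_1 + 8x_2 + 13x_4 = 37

no solution

Row-reduce:
R1 ← R1 / (12).
R2 ← R2 − 67/2·R1.
R3 ← R3 + 4·R1.
R4 ← R4 + 9·R1.
R5 ← R5 − 10·R1.
R2 ← R2 / (1981/24).
R1 ← R1 + 19/12·R2.
R3 ← R3 + 28/3·R2.
R4 ← R4 + 93/4·R2.
R5 ← R5 − 143/6·R2.
R3 ← R3 / (-3895/283).
R1 ← R1 + 115/1981·R3.
R2 ← R2 − 970/1981·R3.
R4 ← R4 + 29944/1981·R3.
R5 ← R5 + 22458/1981·R3.
R4 ← R4 / (35796/1435).
R1 ← R1 + 536/5453·R4.
R2 ← R2 − 1676/5453·R4.
R3 ← R3 − 3498/3895·R4.
R5 ← R5 − 26847/1435·R4.
Row 5 reduces to 0 = -1/2, a contradiction. The system is inconsistent.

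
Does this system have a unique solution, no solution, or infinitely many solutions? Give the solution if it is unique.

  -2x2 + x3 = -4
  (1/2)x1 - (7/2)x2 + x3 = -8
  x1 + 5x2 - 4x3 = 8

Row-reduce:
Swap R1 and R2.
R1 ← R1 / (1/2).
R3 ← R3 − 1·R1.
R2 ← R2 / (-2).
R1 ← R1 + 7·R2.
R3 ← R3 − 12·R2.
Rank is 2 with 3 unknowns, leaving x3 free.

infinitely many solutions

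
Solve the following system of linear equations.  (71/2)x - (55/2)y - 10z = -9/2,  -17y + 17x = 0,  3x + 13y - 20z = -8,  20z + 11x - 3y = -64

no solution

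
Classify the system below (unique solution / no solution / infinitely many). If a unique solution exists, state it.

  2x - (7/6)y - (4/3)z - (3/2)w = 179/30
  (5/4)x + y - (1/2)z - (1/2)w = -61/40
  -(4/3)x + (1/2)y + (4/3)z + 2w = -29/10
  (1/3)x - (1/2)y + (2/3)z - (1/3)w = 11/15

Row-reduce the augmented matrix:
R1 ← R1 / (2).
R2 ← R2 − 5/4·R1.
R3 ← R3 + 4/3·R1.
R4 ← R4 − 1/3·R1.
R2 ← R2 / (83/48).
R1 ← R1 + 7/12·R2.
R3 ← R3 + 5/18·R2.
R4 ← R4 + 11/36·R2.
R3 ← R3 / (124/249).
R1 ← R1 + 46/83·R3.
R2 ← R2 − 16/83·R3.
R4 ← R4 − 236/249·R3.
R4 ← R4 / (-190/93).
R1 ← R1 − 73/124·R4.
R2 ← R2 + 5/31·R4.
R3 ← R3 − 533/248·R4.
Reading off the reduced rows gives x = 1, y = -3, z = -5/4, w = 4/5.

x = 1, y = -3, z = -5/4, w = 4/5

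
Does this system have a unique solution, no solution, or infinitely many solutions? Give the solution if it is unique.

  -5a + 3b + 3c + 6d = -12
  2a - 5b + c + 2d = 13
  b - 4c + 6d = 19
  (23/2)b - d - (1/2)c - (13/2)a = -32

infinitely many solutions

Row-reduce:
R1 ← R1 / (-5).
R2 ← R2 − 2·R1.
R4 ← R4 + 13/2·R1.
R2 ← R2 / (-19/5).
R1 ← R1 + 3/5·R2.
R3 ← R3 − 1·R2.
R4 ← R4 − 38/5·R2.
R3 ← R3 / (-65/19).
R1 ← R1 + 18/19·R3.
R2 ← R2 + 11/19·R3.
Rank is 3 with 4 unknowns, leaving d free.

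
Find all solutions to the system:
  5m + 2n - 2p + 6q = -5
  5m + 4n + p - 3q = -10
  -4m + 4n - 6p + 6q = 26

Row-reduce:
R1 ← R1 / (5).
R2 ← R2 − 5·R1.
R3 ← R3 + 4·R1.
R2 ← R2 / (2).
R1 ← R1 − 2/5·R2.
R3 ← R3 − 28/5·R2.
R3 ← R3 / (-16).
R1 ← R1 + 1·R3.
R2 ← R2 − 3/2·R3.
Rank is 3 with 4 unknowns, leaving q free.

infinitely many solutions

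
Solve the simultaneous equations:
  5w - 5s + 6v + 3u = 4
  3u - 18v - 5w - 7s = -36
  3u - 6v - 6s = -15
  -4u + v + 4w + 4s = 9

no solution

Row-reduce:
R1 ← R1 / (3).
R2 ← R2 − 3·R1.
R3 ← R3 − 3·R1.
R4 ← R4 + 4·R1.
R2 ← R2 / (-24).
R1 ← R1 − 2·R2.
R3 ← R3 + 12·R2.
R4 ← R4 − 9·R2.
Swap R3 and R4.
R3 ← R3 / (83/12).
R1 ← R1 − 5/6·R3.
R2 ← R2 − 5/12·R3.
Row 4 reduces to 0 = 1, a contradiction. The system is inconsistent.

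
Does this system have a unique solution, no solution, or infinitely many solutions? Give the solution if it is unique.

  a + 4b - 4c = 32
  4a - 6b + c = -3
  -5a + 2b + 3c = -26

no solution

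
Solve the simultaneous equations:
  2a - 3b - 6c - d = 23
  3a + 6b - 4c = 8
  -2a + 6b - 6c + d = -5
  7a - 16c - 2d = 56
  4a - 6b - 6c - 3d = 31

no solution

Row-reduce:
R1 ← R1 / (2).
R2 ← R2 − 3·R1.
R3 ← R3 + 2·R1.
R4 ← R4 − 7·R1.
R5 ← R5 − 4·R1.
R2 ← R2 / (21/2).
R1 ← R1 + 3/2·R2.
R3 ← R3 − 3·R2.
R4 ← R4 − 21/2·R2.
R3 ← R3 / (-94/7).
R1 ← R1 + 16/7·R3.
R2 ← R2 − 10/21·R3.
R5 ← R5 − 6·R3.
Swap R4 and R5.
R4 ← R4 / (-56/47).
R1 ← R1 + 10/47·R4.
R2 ← R2 − 6/47·R4.
R3 ← R3 − 3/94·R4.
Row 5 reduces to 0 = 2, a contradiction. The system is inconsistent.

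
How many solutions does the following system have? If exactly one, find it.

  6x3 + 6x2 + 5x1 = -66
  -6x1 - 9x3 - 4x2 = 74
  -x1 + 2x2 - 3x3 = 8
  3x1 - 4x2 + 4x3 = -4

x1 = 0, x2 = -5, x3 = -6

Row-reduce the augmented matrix:
R1 ← R1 / (5).
R2 ← R2 + 6·R1.
R3 ← R3 + 1·R1.
R4 ← R4 − 3·R1.
R2 ← R2 / (16/5).
R1 ← R1 − 6/5·R2.
R3 ← R3 − 16/5·R2.
R4 ← R4 + 38/5·R2.
Swap R3 and R4.
R3 ← R3 / (-31/8).
R1 ← R1 − 15/8·R3.
R2 ← R2 + 9/16·R3.
R4 reduces to 0 = 0, so the extra equation is consistent.
Reading off the reduced rows gives x1 = 0, x2 = -5, x3 = -6.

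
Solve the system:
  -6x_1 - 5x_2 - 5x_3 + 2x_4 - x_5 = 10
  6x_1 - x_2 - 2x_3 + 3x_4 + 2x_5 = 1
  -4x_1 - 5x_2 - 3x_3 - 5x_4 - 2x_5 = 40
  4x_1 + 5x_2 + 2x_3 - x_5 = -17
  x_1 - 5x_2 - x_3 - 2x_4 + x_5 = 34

Row-reduce the augmented matrix:
R1 ← R1 / (-6).
R2 ← R2 − 6·R1.
R3 ← R3 + 4·R1.
R4 ← R4 − 4·R1.
R5 ← R5 − 1·R1.
R2 ← R2 / (-6).
R1 ← R1 − 5/6·R2.
R3 ← R3 + 5/3·R2.
R4 ← R4 − 5/3·R2.
R5 ← R5 + 35/6·R2.
R3 ← R3 / (41/18).
R1 ← R1 + 5/36·R3.
R2 ← R2 − 7/6·R3.
R4 ← R4 + 59/18·R3.
R5 ← R5 − 179/36·R3.
R4 ← R4 / (-344/41).
R1 ← R1 + 9/82·R4.
R2 ← R2 − 128/41·R4.
R3 ← R3 + 139/41·R4.
R5 ← R5 − 847/82·R4.
R5 ← R5 / (-51/43).
R1 ← R1 − 11/43·R5.
R2 ← R2 + 31/43·R5.
R3 ← R3 − 34/43·R5.
R4 ← R4 − 19/43·R5.
Reading off the reduced rows gives x_1 = 2, x_2 = -6, x_3 = 1, x_4 = -3, x_5 = -3.

x_1 = 2, x_2 = -6, x_3 = 1, x_4 = -3, x_5 = -3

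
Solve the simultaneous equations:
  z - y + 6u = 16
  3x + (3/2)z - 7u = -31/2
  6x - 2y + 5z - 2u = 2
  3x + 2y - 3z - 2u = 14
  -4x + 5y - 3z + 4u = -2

Row-reduce:
Swap R1 and R2.
R1 ← R1 / (3).
R3 ← R3 − 6·R1.
R4 ← R4 − 3·R1.
R5 ← R5 + 4·R1.
R2 ← R2 / (-1).
R3 ← R3 + 2·R2.
R4 ← R4 − 2·R2.
R5 ← R5 − 5·R2.
Swap R3 and R4.
R3 ← R3 / (-5/2).
R1 ← R1 − 1/2·R3.
R2 ← R2 + 1·R3.
R5 ← R5 − 4·R3.
Swap R4 and R5.
R4 ← R4 / (778/15).
R1 ← R1 − 16/15·R4.
R2 ← R2 + 64/5·R4.
R3 ← R3 + 34/5·R4.
Row 5 reduces to 0 = 1, a contradiction. The system is inconsistent.

no solution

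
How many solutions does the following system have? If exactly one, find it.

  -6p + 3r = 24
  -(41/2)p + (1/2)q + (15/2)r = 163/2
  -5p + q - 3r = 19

Row-reduce:
R1 ← R1 / (-6).
R2 ← R2 + 41/2·R1.
R3 ← R3 + 5·R1.
R2 ← R2 / (1/2).
R3 ← R3 − 1·R2.
Rank is 2 with 3 unknowns, leaving r free.

infinitely many solutions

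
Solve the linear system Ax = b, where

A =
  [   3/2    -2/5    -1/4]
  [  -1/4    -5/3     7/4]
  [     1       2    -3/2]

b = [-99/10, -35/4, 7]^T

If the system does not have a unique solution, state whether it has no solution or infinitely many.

Row-reduce the augmented matrix:
R1 ← R1 / (3/2).
R2 ← R2 + 1/4·R1.
R3 ← R3 − 1·R1.
R2 ← R2 / (-26/15).
R1 ← R1 + 4/15·R2.
R3 ← R3 − 34/15·R2.
R3 ← R3 / (281/312).
R1 ← R1 + 67/156·R3.
R2 ← R2 + 205/208·R3.
Reading off the reduced rows gives x_1 = -5, x_2 = 6, x_3 = 0.

x_1 = -5, x_2 = 6, x_3 = 0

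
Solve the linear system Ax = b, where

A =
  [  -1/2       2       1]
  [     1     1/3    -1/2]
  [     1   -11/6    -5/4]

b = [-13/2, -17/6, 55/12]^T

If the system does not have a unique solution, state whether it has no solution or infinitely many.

Row-reduce:
R1 ← R1 / (-1/2).
R2 ← R2 − 1·R1.
R3 ← R3 − 1·R1.
R2 ← R2 / (13/3).
R1 ← R1 + 4·R2.
R3 ← R3 − 13/6·R2.
Row 3 reduces to 0 = -1/2, a contradiction. The system is inconsistent.

no solution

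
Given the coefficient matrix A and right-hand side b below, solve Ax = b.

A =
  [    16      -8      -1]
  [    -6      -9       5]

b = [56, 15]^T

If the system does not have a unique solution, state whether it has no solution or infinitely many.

infinitely many solutions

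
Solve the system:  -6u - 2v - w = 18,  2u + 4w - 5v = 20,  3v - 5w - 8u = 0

no solution

Row-reduce:
R1 ← R1 / (-6).
R2 ← R2 − 2·R1.
R3 ← R3 + 8·R1.
R2 ← R2 / (-17/3).
R1 ← R1 − 1/3·R2.
R3 ← R3 − 17/3·R2.
Row 3 reduces to 0 = 2, a contradiction. The system is inconsistent.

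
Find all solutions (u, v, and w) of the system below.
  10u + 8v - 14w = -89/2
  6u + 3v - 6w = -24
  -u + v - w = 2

Row-reduce:
R1 ← R1 / (10).
R2 ← R2 − 6·R1.
R3 ← R3 + 1·R1.
R2 ← R2 / (-9/5).
R1 ← R1 − 4/5·R2.
R3 ← R3 − 9/5·R2.
Row 3 reduces to 0 = 1/4, a contradiction. The system is inconsistent.

no solution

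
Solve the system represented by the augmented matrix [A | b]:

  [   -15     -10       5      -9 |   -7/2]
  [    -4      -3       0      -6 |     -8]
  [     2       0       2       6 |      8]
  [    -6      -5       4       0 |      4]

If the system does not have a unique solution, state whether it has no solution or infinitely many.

no solution

Row-reduce:
R1 ← R1 / (-15).
R2 ← R2 + 4·R1.
R3 ← R3 − 2·R1.
R4 ← R4 + 6·R1.
R2 ← R2 / (-1/3).
R1 ← R1 − 2/3·R2.
R3 ← R3 + 4/3·R2.
R4 ← R4 + 1·R2.
R3 ← R3 / (8).
R1 ← R1 + 3·R3.
R2 ← R2 − 4·R3.
R4 ← R4 − 6·R3.
Row 4 reduces to 0 = -1/4, a contradiction. The system is inconsistent.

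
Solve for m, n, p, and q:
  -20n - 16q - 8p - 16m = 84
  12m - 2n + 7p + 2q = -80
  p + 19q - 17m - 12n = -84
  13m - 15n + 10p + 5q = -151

Row-reduce the augmented matrix:
R1 ← R1 / (-16).
R2 ← R2 − 12·R1.
R3 ← R3 + 17·R1.
R4 ← R4 − 13·R1.
R2 ← R2 / (-17).
R1 ← R1 − 5/4·R2.
R3 ← R3 − 37/4·R2.
R4 ← R4 + 125/4·R2.
R3 ← R3 / (683/68).
R1 ← R1 − 39/68·R3.
R2 ← R2 + 1/17·R3.
R4 ← R4 − 113/68·R3.
R4 ← R4 / (3638/683).
R1 ← R1 + 1011/683·R4.
R2 ← R2 − 524/683·R4.
R3 ← R3 − 2078/683·R4.
Reading off the reduced rows gives m = -2, n = 3, p = -6, q = -4.

m = -2, n = 3, p = -6, q = -4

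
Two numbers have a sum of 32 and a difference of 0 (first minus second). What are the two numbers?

first number: 16, second number: 16

Let x = first number, y = second number.
  x + y = 32
  x - y = 0
Row-reduce the augmented matrix:
R2 ← R2 − 1·R1.
R2 ← R2 / (-2).
R1 ← R1 − 1·R2.
Reading off the reduced rows gives x = 16, y = 16.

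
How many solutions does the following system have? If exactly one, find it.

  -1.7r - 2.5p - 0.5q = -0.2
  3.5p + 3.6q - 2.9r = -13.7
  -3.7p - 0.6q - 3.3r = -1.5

p = 0, q = -3, r = 1

Row-reduce the augmented matrix:
R1 ← R1 / (-5/2).
R2 ← R2 − 7/2·R1.
R3 ← R3 + 37/10·R1.
R2 ← R2 / (29/10).
R1 ← R1 − 1/5·R2.
R3 ← R3 − 7/50·R2.
R3 ← R3 / (-1918/3625).
R1 ← R1 − 757/725·R3.
R2 ← R2 + 264/145·R3.
Reading off the reduced rows gives p = 0, q = -3, r = 1.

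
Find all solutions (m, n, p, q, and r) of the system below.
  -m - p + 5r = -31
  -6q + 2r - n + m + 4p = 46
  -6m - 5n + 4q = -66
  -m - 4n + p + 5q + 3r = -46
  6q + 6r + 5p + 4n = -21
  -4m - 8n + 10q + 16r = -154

Row-reduce the augmented matrix:
R1 ← R1 / (-1).
R2 ← R2 − 1·R1.
R3 ← R3 + 6·R1.
R4 ← R4 + 1·R1.
R6 ← R6 + 4·R1.
R2 ← R2 / (-1).
R3 ← R3 + 5·R2.
R4 ← R4 + 4·R2.
R5 ← R5 − 4·R2.
R6 ← R6 + 8·R2.
R3 ← R3 / (-9).
R1 ← R1 − 1·R3.
R2 ← R2 + 3·R3.
R4 ← R4 + 10·R3.
R5 ← R5 − 17·R3.
R6 ← R6 + 20·R3.
R4 ← R4 / (-79/9).
R1 ← R1 − 34/9·R4.
R2 ← R2 + 16/3·R4.
R3 ← R3 + 34/9·R4.
R5 ← R5 − 416/9·R4.
R6 ← R6 + 158/9·R4.
R5 ← R5 / (10551/79).
R1 ← R1 − 470/79·R5.
R2 ← R2 + 868/79·R5.
R3 ← R3 + 865/79·R5.
R4 ← R4 + 380/79·R5.
R6 reduces to 0 = 0, so the extra equation is consistent.
Reading off the reduced rows gives m = 6, n = 2, p = 5, q = -5, r = -4.

m = 6, n = 2, p = 5, q = -5, r = -4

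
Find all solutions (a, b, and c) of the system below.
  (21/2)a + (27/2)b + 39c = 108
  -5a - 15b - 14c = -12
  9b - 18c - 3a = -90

Row-reduce:
R1 ← R1 / (21/2).
R2 ← R2 + 5·R1.
R3 ← R3 + 3·R1.
R2 ← R2 / (-60/7).
R1 ← R1 − 9/7·R2.
R3 ← R3 − 90/7·R2.
Rank is 2 with 3 unknowns, leaving c free.

infinitely many solutions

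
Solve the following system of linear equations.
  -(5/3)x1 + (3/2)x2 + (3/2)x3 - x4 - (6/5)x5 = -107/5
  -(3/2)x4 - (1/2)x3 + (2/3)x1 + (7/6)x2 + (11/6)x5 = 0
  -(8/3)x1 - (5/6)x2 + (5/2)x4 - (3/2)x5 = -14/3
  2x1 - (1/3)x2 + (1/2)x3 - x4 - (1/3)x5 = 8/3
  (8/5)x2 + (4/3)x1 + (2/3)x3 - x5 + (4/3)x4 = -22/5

no solution

Row-reduce:
R1 ← R1 / (-5/3).
R2 ← R2 − 2/3·R1.
R3 ← R3 + 8/3·R1.
R4 ← R4 − 2·R1.
R5 ← R5 − 4/3·R1.
R2 ← R2 / (53/30).
R1 ← R1 + 9/10·R2.
R3 ← R3 + 97/30·R2.
R4 ← R4 − 22/15·R2.
R5 ← R5 − 14/5·R2.
R3 ← R3 / (-235/106).
R1 ← R1 + 45/53·R3.
R2 ← R2 − 3/53·R3.
R4 ← R4 − 235/106·R3.
R5 ← R5 − 1358/795·R3.
Swap R4 and R5.
R4 ← R4 / (14186/3525).
R1 ← R1 + 57/94·R4.
R2 ← R2 + 249/235·R4.
R3 ← R3 + 66/235·R4.
Row 5 reduces to 0 = -2, a contradiction. The system is inconsistent.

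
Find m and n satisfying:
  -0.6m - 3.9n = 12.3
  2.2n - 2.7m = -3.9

m = -1, n = -3

Row-reduce the augmented matrix:
R1 ← R1 / (-3/5).
R2 ← R2 + 27/10·R1.
R2 ← R2 / (79/4).
R1 ← R1 − 13/2·R2.
Reading off the reduced rows gives m = -1, n = -3.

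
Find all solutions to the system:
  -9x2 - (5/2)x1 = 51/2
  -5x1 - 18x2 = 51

Row-reduce:
R1 ← R1 / (-5/2).
R2 ← R2 + 5·R1.
Rank is 1 with 2 unknowns, leaving x2 free.

infinitely many solutions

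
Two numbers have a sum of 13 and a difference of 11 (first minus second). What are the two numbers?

Let x = first number, y = second number.
  x + y = 13
  x - y = 11
Row-reduce the augmented matrix:
R2 ← R2 − 1·R1.
R2 ← R2 / (-2).
R1 ← R1 − 1·R2.
Reading off the reduced rows gives x = 12, y = 1.

first number: 12, second number: 1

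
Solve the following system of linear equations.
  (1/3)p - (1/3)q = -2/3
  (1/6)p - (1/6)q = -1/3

Row-reduce:
R1 ← R1 / (1/3).
R2 ← R2 − 1/6·R1.
Rank is 1 with 2 unknowns, leaving q free.

infinitely many solutions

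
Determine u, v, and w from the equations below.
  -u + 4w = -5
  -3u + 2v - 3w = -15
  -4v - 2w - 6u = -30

u = 5, v = 0, w = 0

Row-reduce the augmented matrix:
R1 ← R1 / (-1).
R2 ← R2 + 3·R1.
R3 ← R3 + 6·R1.
R2 ← R2 / (2).
R3 ← R3 + 4·R2.
R3 ← R3 / (-56).
R1 ← R1 + 4·R3.
R2 ← R2 + 15/2·R3.
Reading off the reduced rows gives u = 5, v = 0, w = 0.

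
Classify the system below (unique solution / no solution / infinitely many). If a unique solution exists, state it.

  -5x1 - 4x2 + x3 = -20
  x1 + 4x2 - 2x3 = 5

Row-reduce:
R1 ← R1 / (-5).
R2 ← R2 − 1·R1.
R2 ← R2 / (16/5).
R1 ← R1 − 4/5·R2.
Rank is 2 with 3 unknowns, leaving x3 free.

infinitely many solutions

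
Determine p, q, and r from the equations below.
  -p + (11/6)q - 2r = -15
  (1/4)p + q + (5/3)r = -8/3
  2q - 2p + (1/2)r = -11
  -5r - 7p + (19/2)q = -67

Row-reduce the augmented matrix:
R1 ← R1 / (-1).
R2 ← R2 − 1/4·R1.
R3 ← R3 + 2·R1.
R4 ← R4 + 7·R1.
R2 ← R2 / (35/24).
R1 ← R1 + 11/6·R2.
R3 ← R3 + 5/3·R2.
R4 ← R4 + 10/3·R2.
R3 ← R3 / (35/6).
R1 ← R1 − 52/15·R3.
R2 ← R2 − 4/5·R3.
R4 ← R4 − 35/3·R3.
R4 reduces to 0 = 0, so the extra equation is consistent.
Reading off the reduced rows gives p = 0, q = -6, r = 2.

p = 0, q = -6, r = 2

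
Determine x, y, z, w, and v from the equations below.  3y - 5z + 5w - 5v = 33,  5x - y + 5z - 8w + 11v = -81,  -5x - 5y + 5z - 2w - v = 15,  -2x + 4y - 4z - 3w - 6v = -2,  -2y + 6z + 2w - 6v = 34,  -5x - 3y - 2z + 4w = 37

x = -4, y = 1, z = 2, w = 6, v = -2

Row-reduce the augmented matrix:
Swap R1 and R2.
R1 ← R1 / (5).
R3 ← R3 + 5·R1.
R4 ← R4 + 2·R1.
R6 ← R6 + 5·R1.
R2 ← R2 / (3).
R1 ← R1 + 1/5·R2.
R3 ← R3 + 6·R2.
R4 ← R4 − 18/5·R2.
R5 ← R5 + 2·R2.
R6 ← R6 + 4·R2.
Swap R3 and R4.
R3 ← R3 / (4).
R1 ← R1 − 2/3·R3.
R2 ← R2 + 5/3·R3.
R5 ← R5 − 8/3·R3.
R6 ← R6 + 11/3·R3.
Swap R4 and R5.
R4 ← R4 / (202/15).
R1 ← R1 − 23/30·R4.
R2 ← R2 + 41/12·R4.
R3 ← R3 + 61/20·R4.
R6 ← R6 + 511/60·R4.
Swap R5 and R6.
R5 ← R5 / (123/202).
R1 ← R1 − 185/101·R5.
R2 ← R2 + 595/202·R5.
R3 ← R3 + 339/202·R5.
R4 ← R4 + 92/101·R5.
R6 reduces to 0 = 0, so the extra equation is consistent.
Reading off the reduced rows gives x = -4, y = 1, z = 2, w = 6, v = -2.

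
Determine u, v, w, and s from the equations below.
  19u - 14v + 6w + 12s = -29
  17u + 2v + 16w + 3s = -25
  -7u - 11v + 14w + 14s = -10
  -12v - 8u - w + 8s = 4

u = -1, v = -1, w = 0, s = -2

Row-reduce the augmented matrix:
R1 ← R1 / (19).
R2 ← R2 − 17·R1.
R3 ← R3 + 7·R1.
R4 ← R4 + 8·R1.
R2 ← R2 / (276/19).
R1 ← R1 + 14/19·R2.
R3 ← R3 + 307/19·R2.
R4 ← R4 + 340/19·R2.
R3 ← R3 / (3869/138).
R1 ← R1 − 59/69·R3.
R2 ← R2 − 101/138·R3.
R4 ← R4 − 1009/69·R3.
R4 ← R4 / (-12363/7738).
R1 ← R1 + 233/3869·R4.
R2 ← R2 + 3052/3869·R4.
R3 ← R3 − 2709/7738·R4.
Reading off the reduced rows gives u = -1, v = -1, w = 0, s = -2.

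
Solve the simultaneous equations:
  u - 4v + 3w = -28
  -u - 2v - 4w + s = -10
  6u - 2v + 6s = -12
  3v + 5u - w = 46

u = 5, v = 6, w = -3, s = -5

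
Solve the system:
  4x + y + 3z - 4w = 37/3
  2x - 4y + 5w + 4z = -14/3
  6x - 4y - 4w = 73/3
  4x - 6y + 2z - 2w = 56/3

x = 3/2, y = -3/2, z = -1/2, w = -7/3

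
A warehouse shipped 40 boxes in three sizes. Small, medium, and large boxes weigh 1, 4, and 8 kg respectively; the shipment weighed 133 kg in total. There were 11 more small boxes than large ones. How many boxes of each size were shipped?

Let s = small boxes, m = medium boxes, l = large boxes.
  s + m + l = 40
  s + 4m + 8l = 133
  s - l = 11
Row-reduce the augmented matrix:
R2 ← R2 − 1·R1.
R3 ← R3 − 1·R1.
R2 ← R2 / (3).
R1 ← R1 − 1·R2.
R3 ← R3 + 1·R2.
R3 ← R3 / (1/3).
R1 ← R1 + 4/3·R3.
R2 ← R2 − 7/3·R3.
Reading off the reduced rows gives s = 17, m = 17, l = 6.

small boxes: 17, medium boxes: 17, large boxes: 6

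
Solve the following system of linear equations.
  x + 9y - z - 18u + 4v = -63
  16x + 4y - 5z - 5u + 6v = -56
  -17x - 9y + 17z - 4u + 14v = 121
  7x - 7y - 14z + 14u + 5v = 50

infinitely many solutions

Row-reduce:
R2 ← R2 − 16·R1.
R3 ← R3 + 17·R1.
R4 ← R4 − 7·R1.
R2 ← R2 / (-140).
R1 ← R1 − 9·R2.
R3 ← R3 − 144·R2.
R4 ← R4 + 70·R2.
R3 ← R3 / (396/35).
R1 ← R1 + 41/140·R3.
R2 ← R2 + 11/140·R3.
R4 ← R4 + 25/2·R3.
R4 ← R4 / (-8869/396).
R1 ← R1 + 235/792·R4.
R2 ← R2 + 155/72·R4.
R3 ← R3 + 331/198·R4.
Rank is 4 with 5 unknowns, leaving v free.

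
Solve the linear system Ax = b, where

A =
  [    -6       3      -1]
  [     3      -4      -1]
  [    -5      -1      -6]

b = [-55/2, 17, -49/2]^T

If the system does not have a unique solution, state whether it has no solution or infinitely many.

x_1 = 3, x_2 = -5/2, x_3 = 2

Row-reduce the augmented matrix:
R1 ← R1 / (-6).
R2 ← R2 − 3·R1.
R3 ← R3 + 5·R1.
R2 ← R2 / (-5/2).
R1 ← R1 + 1/2·R2.
R3 ← R3 + 7/2·R2.
R3 ← R3 / (-46/15).
R1 ← R1 − 7/15·R3.
R2 ← R2 − 3/5·R3.
Reading off the reduced rows gives x_1 = 3, x_2 = -5/2, x_3 = 2.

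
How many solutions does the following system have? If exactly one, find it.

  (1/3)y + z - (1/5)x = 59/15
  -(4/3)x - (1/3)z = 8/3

infinitely many solutions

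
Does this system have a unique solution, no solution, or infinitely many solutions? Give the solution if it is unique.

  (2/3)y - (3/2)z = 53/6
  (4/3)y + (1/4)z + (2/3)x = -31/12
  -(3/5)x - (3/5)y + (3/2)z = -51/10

x = -6, y = 2, z = -5

Row-reduce the augmented matrix:
Swap R1 and R2.
R1 ← R1 / (2/3).
R3 ← R3 + 3/5·R1.
R2 ← R2 / (2/3).
R1 ← R1 − 2·R2.
R3 ← R3 − 3/5·R2.
R3 ← R3 / (123/40).
R1 ← R1 − 39/8·R3.
R2 ← R2 + 9/4·R3.
Reading off the reduced rows gives x = -6, y = 2, z = -5.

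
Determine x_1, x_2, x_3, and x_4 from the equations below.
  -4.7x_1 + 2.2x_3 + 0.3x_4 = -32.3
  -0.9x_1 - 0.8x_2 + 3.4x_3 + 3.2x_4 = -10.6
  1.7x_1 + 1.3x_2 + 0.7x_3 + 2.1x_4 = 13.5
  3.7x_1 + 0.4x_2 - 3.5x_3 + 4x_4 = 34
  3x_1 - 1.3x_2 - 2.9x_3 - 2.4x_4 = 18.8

x_1 = 6, x_2 = 2, x_3 = -2, x_4 = 1

Row-reduce the augmented matrix:
R1 ← R1 / (-47/10).
R2 ← R2 + 9/10·R1.
R3 ← R3 − 17/10·R1.
R4 ← R4 − 37/10·R1.
R5 ← R5 − 3·R1.
R2 ← R2 / (-4/5).
R3 ← R3 − 13/10·R2.
R4 ← R4 − 2/5·R2.
R5 ← R5 + 13/10·R2.
R3 ← R3 / (1489/235).
R1 ← R1 + 22/47·R3.
R2 ← R2 + 175/47·R3.
R4 ← R4 + 131/470·R3.
R5 ← R5 + 1489/235·R3.
R4 ← R4 / (1460229/238240).
R1 ← R1 − 5677/11912·R4.
R2 ← R2 − 8827/23824·R4.
R3 ← R3 − 27505/23824·R4.
R5 reduces to 0 = 0, so the extra equation is consistent.
Reading off the reduced rows gives x_1 = 6, x_2 = 2, x_3 = -2, x_4 = 1.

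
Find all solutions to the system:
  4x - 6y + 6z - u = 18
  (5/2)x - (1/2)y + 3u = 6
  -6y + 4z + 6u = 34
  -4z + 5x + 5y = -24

Row-reduce:
R1 ← R1 / (4).
R2 ← R2 − 5/2·R1.
R4 ← R4 − 5·R1.
R2 ← R2 / (13/4).
R1 ← R1 + 3/2·R2.
R3 ← R3 + 6·R2.
R4 ← R4 − 25/2·R2.
R3 ← R3 / (-38/13).
R1 ← R1 + 3/13·R3.
R2 ← R2 + 15/13·R3.
R4 ← R4 − 38/13·R3.
Row 4 reduces to 0 = -2, a contradiction. The system is inconsistent.

no solution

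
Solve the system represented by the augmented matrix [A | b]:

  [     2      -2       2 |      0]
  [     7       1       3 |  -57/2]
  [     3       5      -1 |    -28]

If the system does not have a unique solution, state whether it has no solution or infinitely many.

no solution

Row-reduce:
R1 ← R1 / (2).
R2 ← R2 − 7·R1.
R3 ← R3 − 3·R1.
R2 ← R2 / (8).
R1 ← R1 + 1·R2.
R3 ← R3 − 8·R2.
Row 3 reduces to 0 = 1/2, a contradiction. The system is inconsistent.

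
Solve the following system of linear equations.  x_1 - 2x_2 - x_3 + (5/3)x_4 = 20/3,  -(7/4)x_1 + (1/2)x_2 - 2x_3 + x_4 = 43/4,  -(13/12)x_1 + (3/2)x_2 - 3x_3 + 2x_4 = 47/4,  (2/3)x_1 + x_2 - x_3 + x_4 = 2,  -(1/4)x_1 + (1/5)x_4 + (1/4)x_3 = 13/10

no solution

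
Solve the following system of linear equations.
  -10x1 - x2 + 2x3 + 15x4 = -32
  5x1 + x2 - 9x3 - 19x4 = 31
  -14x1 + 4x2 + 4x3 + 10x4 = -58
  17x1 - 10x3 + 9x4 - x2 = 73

Row-reduce the augmented matrix:
R1 ← R1 / (-10).
R2 ← R2 − 5·R1.
R3 ← R3 + 14·R1.
R4 ← R4 − 17·R1.
R2 ← R2 / (1/2).
R1 ← R1 − 1/10·R2.
R3 ← R3 − 27/5·R2.
R4 ← R4 + 27/10·R2.
R3 ← R3 / (438/5).
R1 ← R1 − 7/5·R3.
R2 ← R2 + 16·R3.
R4 ← R4 + 249/5·R3.
R4 ← R4 / (2683/73).
R1 ← R1 + 221/219·R4.
R2 ← R2 + 509/219·R4.
R3 ← R3 − 283/219·R4.
Reading off the reduced rows gives x1 = 3, x2 = -2, x3 = -2, x4 = 0.

x1 = 3, x2 = -2, x3 = -2, x4 = 0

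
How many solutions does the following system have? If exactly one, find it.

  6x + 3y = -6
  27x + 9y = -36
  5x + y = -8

Row-reduce the augmented matrix:
R1 ← R1 / (6).
R2 ← R2 − 27·R1.
R3 ← R3 − 5·R1.
R2 ← R2 / (-9/2).
R1 ← R1 − 1/2·R2.
R3 ← R3 + 3/2·R2.
R3 reduces to 0 = 0, so the extra equation is consistent.
Reading off the reduced rows gives x = -2, y = 2.

x = -2, y = 2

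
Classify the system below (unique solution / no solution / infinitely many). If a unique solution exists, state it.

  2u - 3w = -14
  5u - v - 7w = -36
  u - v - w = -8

infinitely many solutions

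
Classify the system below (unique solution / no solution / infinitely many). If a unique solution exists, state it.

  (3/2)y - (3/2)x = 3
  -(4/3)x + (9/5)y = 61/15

Row-reduce the augmented matrix:
R1 ← R1 / (-3/2).
R2 ← R2 + 4/3·R1.
R2 ← R2 / (7/15).
R1 ← R1 + 1·R2.
Reading off the reduced rows gives x = 1, y = 3.

x = 1, y = 3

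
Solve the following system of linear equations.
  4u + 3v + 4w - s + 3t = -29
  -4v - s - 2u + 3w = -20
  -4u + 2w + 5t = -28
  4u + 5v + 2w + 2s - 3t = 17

infinitely many solutions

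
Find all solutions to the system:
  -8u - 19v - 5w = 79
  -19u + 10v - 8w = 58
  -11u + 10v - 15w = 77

u = -2, v = -2, w = -5

Row-reduce the augmented matrix:
R1 ← R1 / (-8).
R2 ← R2 + 19·R1.
R3 ← R3 + 11·R1.
R2 ← R2 / (441/8).
R1 ← R1 − 19/8·R2.
R3 ← R3 − 289/8·R2.
R3 ← R3 / (-4703/441).
R1 ← R1 − 202/441·R3.
R2 ← R2 − 31/441·R3.
Reading off the reduced rows gives u = -2, v = -2, w = -5.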